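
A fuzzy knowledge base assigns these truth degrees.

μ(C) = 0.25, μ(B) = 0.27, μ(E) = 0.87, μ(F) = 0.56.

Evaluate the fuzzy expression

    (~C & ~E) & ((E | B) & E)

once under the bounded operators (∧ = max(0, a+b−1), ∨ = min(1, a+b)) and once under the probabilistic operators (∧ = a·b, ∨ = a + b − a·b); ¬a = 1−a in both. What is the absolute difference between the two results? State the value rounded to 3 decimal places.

Under bounded:
  ~C = 1 − 0.25 = 0.75
  ~E = 1 − 0.87 = 0.13
  ~C & ~E = max(0, a+b−1) on (0.75, 0.13) = 0.00
  E | B = min(1, a+b) on (0.87, 0.27) = 1.00
  (E | B) & E = max(0, a+b−1) on (1.00, 0.87) = 0.87
  (~C & ~E) & ((E | B) & E) = max(0, a+b−1) on (0.00, 0.87) = 0.00
  → value = 0.0000
Under probabilistic:
  ~C = 1 − 0.2500 = 0.7500
  ~E = 1 − 0.8700 = 0.1300
  ~C & ~E = a·b on (0.7500, 0.1300) = 0.0975
  E | B = a + b − a·b on (0.8700, 0.2700) = 0.9051
  (E | B) & E = a·b on (0.9051, 0.8700) = 0.7874
  (~C & ~E) & ((E | B) & E) = a·b on (0.0975, 0.7874) = 0.0768
  → value = 0.0768
|0.0000 − 0.0768| = 0.077

0.077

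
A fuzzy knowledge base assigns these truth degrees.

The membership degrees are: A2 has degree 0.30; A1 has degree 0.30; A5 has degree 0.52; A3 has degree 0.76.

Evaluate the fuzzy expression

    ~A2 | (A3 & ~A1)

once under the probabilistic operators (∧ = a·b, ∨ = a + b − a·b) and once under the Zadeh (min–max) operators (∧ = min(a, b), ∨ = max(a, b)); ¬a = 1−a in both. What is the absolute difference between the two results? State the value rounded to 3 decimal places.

0.160

Under probabilistic:
  ~A2 = 1 − 0.3000 = 0.7000
  ~A1 = 1 − 0.3000 = 0.7000
  A3 & ~A1 = a·b on (0.7600, 0.7000) = 0.5320
  ~A2 | (A3 & ~A1) = a + b − a·b on (0.7000, 0.5320) = 0.8596
  → value = 0.8596
Under Zadeh (min–max):
  ~A2 = 1 − 0.30 = 0.70
  ~A1 = 1 − 0.30 = 0.70
  A3 & ~A1 = min(a, b) on (0.76, 0.70) = 0.70
  ~A2 | (A3 & ~A1) = max(a, b) on (0.70, 0.70) = 0.70
  → value = 0.7000
|0.8596 − 0.7000| = 0.160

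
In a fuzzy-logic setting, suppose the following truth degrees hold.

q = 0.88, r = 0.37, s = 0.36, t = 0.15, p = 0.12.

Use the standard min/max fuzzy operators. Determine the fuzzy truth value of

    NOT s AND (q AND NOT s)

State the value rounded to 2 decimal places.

NOT s = 1 − 0.36 = 0.64
NOT s = 1 − 0.36 = 0.64
q AND NOT s = min(a, b) on (0.88, 0.64) = 0.64
NOT s AND (q AND NOT s) = min(a, b) on (0.64, 0.64) = 0.64

0.64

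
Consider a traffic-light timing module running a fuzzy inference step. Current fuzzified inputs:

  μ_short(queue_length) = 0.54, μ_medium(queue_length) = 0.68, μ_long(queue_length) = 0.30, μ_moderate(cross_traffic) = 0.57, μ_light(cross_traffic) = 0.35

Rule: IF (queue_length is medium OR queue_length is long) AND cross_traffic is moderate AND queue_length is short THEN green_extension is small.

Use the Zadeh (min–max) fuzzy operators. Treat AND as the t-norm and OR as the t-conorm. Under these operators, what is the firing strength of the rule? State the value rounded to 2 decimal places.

0.54

firing strength: (medium=0.68 OR long=0.30) = 0.68; AND[min(a, b)] with moderate=0.57, short=0.54 → w = 0.54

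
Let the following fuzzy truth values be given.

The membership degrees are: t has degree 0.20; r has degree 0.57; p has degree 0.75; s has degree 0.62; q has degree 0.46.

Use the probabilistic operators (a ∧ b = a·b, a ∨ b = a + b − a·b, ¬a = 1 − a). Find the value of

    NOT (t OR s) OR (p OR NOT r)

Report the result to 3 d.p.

t OR s = a + b − a·b on (0.2000, 0.6200) = 0.6960
NOT (t OR s) = 1 − 0.6960 = 0.3040
NOT r = 1 − 0.5700 = 0.4300
p OR NOT r = a + b − a·b on (0.7500, 0.4300) = 0.8575
NOT (t OR s) OR (p OR NOT r) = a + b − a·b on (0.3040, 0.8575) = 0.9008

0.901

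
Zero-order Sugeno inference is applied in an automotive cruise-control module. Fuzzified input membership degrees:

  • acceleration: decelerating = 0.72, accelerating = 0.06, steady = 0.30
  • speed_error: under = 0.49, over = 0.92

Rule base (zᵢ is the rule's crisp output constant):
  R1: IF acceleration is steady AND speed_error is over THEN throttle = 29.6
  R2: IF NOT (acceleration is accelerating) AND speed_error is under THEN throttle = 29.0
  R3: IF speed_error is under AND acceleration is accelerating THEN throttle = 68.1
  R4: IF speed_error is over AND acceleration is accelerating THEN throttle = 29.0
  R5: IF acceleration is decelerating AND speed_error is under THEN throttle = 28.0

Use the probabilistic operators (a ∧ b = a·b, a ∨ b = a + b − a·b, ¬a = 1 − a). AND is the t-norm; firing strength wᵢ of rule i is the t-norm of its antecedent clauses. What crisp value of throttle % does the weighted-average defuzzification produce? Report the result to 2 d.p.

R1 (z=29.6): steady=0.30, over=0.92; AND[a·b] → w = 0.2760
R2 (z=29.0): ¬accelerating=1−0.06=0.94, under=0.49; AND[a·b] → w = 0.4606
R3 (z=68.1): under=0.49, accelerating=0.06; AND[a·b] → w = 0.0294
R4 (z=29.0): over=0.92, accelerating=0.06; AND[a·b] → w = 0.0552
R5 (z=28.0): decelerating=0.72, under=0.49; AND[a·b] → w = 0.3528
Weighted average = (0.2760·29.6 + 0.4606·29.0 + 0.0294·68.1 + 0.0552·29.0 + 0.3528·28.0) / (0.2760 + 0.4606 + 0.0294 + 0.0552 + 0.3528)
  = 35.0083 / 1.1740 = 29.82

29.82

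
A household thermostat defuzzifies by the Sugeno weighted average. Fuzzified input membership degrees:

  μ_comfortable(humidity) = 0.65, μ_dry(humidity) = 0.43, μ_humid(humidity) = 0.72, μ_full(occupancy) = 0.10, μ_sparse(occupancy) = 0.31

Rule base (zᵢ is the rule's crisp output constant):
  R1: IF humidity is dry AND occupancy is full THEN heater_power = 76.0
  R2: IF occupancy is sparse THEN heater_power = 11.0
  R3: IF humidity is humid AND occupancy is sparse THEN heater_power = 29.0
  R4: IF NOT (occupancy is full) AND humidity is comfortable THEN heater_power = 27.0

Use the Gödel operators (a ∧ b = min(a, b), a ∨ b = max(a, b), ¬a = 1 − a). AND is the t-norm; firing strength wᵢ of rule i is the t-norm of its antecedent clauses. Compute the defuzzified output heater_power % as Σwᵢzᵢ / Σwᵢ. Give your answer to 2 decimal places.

R1 (z=76.0): dry=0.43, full=0.10; AND[min(a, b)] → w = 0.10
R2 (z=11.0): sparse=0.31 → w = 0.31
R3 (z=29.0): humid=0.72, sparse=0.31; AND[min(a, b)] → w = 0.31
R4 (z=27.0): ¬full=1−0.10=0.90, comfortable=0.65; AND[min(a, b)] → w = 0.65
Weighted average = (0.10·76.0 + 0.31·11.0 + 0.31·29.0 + 0.65·27.0) / (0.10 + 0.31 + 0.31 + 0.65)
  = 37.5500 / 1.3700 = 27.41

27.41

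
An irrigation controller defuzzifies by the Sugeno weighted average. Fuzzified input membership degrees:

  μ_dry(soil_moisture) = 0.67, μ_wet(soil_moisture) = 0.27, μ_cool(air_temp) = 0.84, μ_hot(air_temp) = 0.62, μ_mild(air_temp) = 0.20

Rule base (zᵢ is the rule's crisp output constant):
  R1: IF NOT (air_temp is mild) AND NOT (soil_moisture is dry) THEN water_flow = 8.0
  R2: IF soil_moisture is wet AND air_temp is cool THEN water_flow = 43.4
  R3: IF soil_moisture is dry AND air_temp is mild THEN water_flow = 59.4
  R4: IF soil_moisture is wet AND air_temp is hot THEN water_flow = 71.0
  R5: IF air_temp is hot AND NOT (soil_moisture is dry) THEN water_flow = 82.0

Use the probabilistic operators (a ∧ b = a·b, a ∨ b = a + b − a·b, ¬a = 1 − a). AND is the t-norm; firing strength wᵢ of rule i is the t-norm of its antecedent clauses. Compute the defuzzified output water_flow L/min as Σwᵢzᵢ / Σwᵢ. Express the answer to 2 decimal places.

48.73

R1 (z=8.0): ¬mild=1−0.20=0.80, ¬dry=1−0.67=0.33; AND[a·b] → w = 0.2640
R2 (z=43.4): wet=0.27, cool=0.84; AND[a·b] → w = 0.2268
R3 (z=59.4): dry=0.67, mild=0.20; AND[a·b] → w = 0.1340
R4 (z=71.0): wet=0.27, hot=0.62; AND[a·b] → w = 0.1674
R5 (z=82.0): hot=0.62, ¬dry=1−0.67=0.33; AND[a·b] → w = 0.2046
Weighted average = (0.2640·8.0 + 0.2268·43.4 + 0.1340·59.4 + 0.1674·71.0 + 0.2046·82.0) / (0.2640 + 0.2268 + 0.1340 + 0.1674 + 0.2046)
  = 48.5773 / 0.9968 = 48.73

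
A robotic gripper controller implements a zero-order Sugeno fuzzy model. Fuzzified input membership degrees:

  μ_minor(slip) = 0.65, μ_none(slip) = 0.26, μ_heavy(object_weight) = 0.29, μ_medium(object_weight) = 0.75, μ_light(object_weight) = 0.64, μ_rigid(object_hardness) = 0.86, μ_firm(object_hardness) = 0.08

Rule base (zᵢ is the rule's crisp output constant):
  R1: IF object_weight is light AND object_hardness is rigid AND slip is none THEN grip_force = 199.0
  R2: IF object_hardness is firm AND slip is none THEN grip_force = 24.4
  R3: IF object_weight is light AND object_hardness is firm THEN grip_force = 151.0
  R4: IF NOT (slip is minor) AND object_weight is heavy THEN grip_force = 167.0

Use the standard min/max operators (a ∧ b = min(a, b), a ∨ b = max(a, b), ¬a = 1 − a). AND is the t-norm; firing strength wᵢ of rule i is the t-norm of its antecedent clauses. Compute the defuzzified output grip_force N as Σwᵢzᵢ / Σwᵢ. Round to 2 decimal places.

160.85

R1 (z=199.0): light=0.64, rigid=0.86, none=0.26; AND[min(a, b)] → w = 0.26
R2 (z=24.4): firm=0.08, none=0.26; AND[min(a, b)] → w = 0.08
R3 (z=151.0): light=0.64, firm=0.08; AND[min(a, b)] → w = 0.08
R4 (z=167.0): ¬minor=1−0.65=0.35, heavy=0.29; AND[min(a, b)] → w = 0.29
Weighted average = (0.26·199.0 + 0.08·24.4 + 0.08·151.0 + 0.29·167.0) / (0.26 + 0.08 + 0.08 + 0.29)
  = 114.2020 / 0.7100 = 160.85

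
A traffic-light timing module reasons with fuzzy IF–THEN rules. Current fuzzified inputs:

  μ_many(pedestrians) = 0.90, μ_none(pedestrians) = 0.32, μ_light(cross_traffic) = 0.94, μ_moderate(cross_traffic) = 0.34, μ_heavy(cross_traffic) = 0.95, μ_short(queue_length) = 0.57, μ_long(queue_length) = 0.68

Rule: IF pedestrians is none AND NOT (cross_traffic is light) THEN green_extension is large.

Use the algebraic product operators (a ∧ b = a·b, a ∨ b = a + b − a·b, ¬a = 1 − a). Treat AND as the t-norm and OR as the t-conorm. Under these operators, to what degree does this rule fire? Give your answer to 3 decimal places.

firing strength: none=0.32, ¬light=1−0.94=0.06; AND[a·b] → w = 0.0192

0.019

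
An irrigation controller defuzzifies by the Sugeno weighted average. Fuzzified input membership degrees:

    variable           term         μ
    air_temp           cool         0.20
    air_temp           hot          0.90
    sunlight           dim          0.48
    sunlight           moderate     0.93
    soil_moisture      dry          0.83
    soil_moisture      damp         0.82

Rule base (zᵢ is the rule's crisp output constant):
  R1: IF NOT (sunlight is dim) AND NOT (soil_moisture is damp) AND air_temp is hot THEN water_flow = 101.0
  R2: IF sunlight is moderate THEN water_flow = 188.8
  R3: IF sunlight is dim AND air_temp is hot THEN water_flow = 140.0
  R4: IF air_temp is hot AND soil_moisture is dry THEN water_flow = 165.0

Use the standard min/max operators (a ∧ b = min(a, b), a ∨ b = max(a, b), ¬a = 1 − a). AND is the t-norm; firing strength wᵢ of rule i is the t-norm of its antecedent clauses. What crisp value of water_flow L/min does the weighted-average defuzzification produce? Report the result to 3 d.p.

R1 (z=101.0): ¬dim=1−0.48=0.52, ¬damp=1−0.82=0.18, hot=0.90; AND[min(a, b)] → w = 0.18
R2 (z=188.8): moderate=0.93 → w = 0.93
R3 (z=140.0): dim=0.48, hot=0.90; AND[min(a, b)] → w = 0.48
R4 (z=165.0): hot=0.90, dry=0.83; AND[min(a, b)] → w = 0.83
Weighted average = (0.18·101.0 + 0.93·188.8 + 0.48·140.0 + 0.83·165.0) / (0.18 + 0.93 + 0.48 + 0.83)
  = 397.9140 / 2.4200 = 164.427

164.427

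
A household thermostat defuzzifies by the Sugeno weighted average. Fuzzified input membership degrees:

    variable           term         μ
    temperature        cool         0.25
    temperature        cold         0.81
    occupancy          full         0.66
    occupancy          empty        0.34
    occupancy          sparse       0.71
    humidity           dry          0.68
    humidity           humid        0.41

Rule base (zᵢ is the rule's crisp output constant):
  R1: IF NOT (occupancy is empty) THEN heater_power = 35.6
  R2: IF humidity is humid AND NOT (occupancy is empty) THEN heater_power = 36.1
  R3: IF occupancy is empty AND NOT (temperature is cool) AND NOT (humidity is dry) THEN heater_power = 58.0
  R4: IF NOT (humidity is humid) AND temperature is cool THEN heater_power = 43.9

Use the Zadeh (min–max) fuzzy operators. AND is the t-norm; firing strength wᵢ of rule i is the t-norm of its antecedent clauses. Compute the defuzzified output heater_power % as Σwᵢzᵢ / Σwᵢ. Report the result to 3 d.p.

R1 (z=35.6): ¬empty=1−0.34=0.66 → w = 0.66
R2 (z=36.1): humid=0.41, ¬empty=1−0.34=0.66; AND[min(a, b)] → w = 0.41
R3 (z=58.0): empty=0.34, ¬cool=1−0.25=0.75, ¬dry=1−0.68=0.32; AND[min(a, b)] → w = 0.32
R4 (z=43.9): ¬humid=1−0.41=0.59, cool=0.25; AND[min(a, b)] → w = 0.25
Weighted average = (0.66·35.6 + 0.41·36.1 + 0.32·58.0 + 0.25·43.9) / (0.66 + 0.41 + 0.32 + 0.25)
  = 67.8320 / 1.6400 = 41.361

41.361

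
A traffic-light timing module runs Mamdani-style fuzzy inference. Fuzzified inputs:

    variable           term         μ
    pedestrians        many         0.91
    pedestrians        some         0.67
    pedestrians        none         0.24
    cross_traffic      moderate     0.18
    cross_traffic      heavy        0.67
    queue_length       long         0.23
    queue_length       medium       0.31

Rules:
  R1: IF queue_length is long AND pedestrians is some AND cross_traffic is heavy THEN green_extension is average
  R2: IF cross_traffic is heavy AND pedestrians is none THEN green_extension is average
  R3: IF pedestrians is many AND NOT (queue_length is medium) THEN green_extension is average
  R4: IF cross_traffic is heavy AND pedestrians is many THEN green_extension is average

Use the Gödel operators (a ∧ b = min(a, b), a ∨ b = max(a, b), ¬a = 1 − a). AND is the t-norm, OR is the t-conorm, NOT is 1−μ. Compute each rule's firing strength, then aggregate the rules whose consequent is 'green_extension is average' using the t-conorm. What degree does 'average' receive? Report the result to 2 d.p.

0.69

R1: long=0.23, some=0.67, heavy=0.67; AND[min(a, b)] → w = 0.23
R2: heavy=0.67, none=0.24; AND[min(a, b)] → w = 0.24
R3: many=0.91, ¬medium=1−0.31=0.69; AND[min(a, b)] → w = 0.69
R4: heavy=0.67, many=0.91; AND[min(a, b)] → w = 0.67
Rules with consequent 'average': {R1, R2, R3, R4} → strengths 0.23, 0.24, 0.69, 0.67
Aggregate via t-conorm [max(a, b)]: 0.69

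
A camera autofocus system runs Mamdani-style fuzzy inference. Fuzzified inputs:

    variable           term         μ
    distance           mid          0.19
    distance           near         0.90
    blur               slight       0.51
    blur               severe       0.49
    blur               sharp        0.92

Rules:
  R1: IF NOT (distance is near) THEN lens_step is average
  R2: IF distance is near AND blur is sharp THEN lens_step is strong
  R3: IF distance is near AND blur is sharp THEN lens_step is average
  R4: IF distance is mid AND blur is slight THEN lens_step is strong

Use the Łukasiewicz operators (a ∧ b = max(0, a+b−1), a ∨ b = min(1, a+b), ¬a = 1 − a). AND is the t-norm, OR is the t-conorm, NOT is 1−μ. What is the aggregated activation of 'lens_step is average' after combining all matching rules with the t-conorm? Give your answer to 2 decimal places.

R1: ¬near=1−0.90=0.10 → w = 0.10
R2: near=0.90, sharp=0.92; AND[max(0, a+b−1)] → w = 0.82
R3: near=0.90, sharp=0.92; AND[max(0, a+b−1)] → w = 0.82
R4: mid=0.19, slight=0.51; AND[max(0, a+b−1)] → w = 0.00
Rules with consequent 'average': {R1, R3} → strengths 0.10, 0.82
Aggregate via t-conorm [min(1, a+b)]: 0.92

0.92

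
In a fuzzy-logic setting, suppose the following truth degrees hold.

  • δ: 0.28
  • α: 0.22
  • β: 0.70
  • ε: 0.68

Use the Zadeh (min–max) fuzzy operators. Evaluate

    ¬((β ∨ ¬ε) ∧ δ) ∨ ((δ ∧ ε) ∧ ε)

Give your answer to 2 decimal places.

0.72

¬ε = 1 − 0.68 = 0.32
β ∨ ¬ε = max(a, b) on (0.70, 0.32) = 0.70
(β ∨ ¬ε) ∧ δ = min(a, b) on (0.70, 0.28) = 0.28
¬((β ∨ ¬ε) ∧ δ) = 1 − 0.28 = 0.72
δ ∧ ε = min(a, b) on (0.28, 0.68) = 0.28
(δ ∧ ε) ∧ ε = min(a, b) on (0.28, 0.68) = 0.28
¬((β ∨ ¬ε) ∧ δ) ∨ ((δ ∧ ε) ∧ ε) = max(a, b) on (0.72, 0.28) = 0.72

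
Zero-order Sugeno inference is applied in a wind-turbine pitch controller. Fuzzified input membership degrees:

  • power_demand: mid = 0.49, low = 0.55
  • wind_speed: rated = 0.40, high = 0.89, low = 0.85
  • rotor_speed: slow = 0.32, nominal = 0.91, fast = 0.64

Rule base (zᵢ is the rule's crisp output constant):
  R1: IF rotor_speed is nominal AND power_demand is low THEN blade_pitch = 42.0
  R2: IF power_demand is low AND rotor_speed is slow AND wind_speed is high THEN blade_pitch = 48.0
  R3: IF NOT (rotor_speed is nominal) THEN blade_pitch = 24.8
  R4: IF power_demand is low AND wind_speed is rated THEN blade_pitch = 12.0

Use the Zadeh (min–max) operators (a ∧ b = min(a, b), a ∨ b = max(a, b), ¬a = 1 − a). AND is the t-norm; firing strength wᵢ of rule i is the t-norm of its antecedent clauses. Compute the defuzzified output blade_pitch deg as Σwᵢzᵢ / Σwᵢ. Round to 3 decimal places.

33.450

R1 (z=42.0): nominal=0.91, low=0.55; AND[min(a, b)] → w = 0.55
R2 (z=48.0): low=0.55, slow=0.32, high=0.89; AND[min(a, b)] → w = 0.32
R3 (z=24.8): ¬nominal=1−0.91=0.09 → w = 0.09
R4 (z=12.0): low=0.55, rated=0.40; AND[min(a, b)] → w = 0.40
Weighted average = (0.55·42.0 + 0.32·48.0 + 0.09·24.8 + 0.40·12.0) / (0.55 + 0.32 + 0.09 + 0.40)
  = 45.4920 / 1.3600 = 33.450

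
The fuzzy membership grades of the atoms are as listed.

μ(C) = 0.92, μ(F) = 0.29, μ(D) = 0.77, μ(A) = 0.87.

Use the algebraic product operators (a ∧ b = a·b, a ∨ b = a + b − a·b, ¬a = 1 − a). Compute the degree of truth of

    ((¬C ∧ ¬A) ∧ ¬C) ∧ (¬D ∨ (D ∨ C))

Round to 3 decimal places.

0.001

¬C = 1 − 0.9200 = 0.0800
¬A = 1 − 0.8700 = 0.1300
¬C ∧ ¬A = a·b on (0.0800, 0.1300) = 0.0104
¬C = 1 − 0.9200 = 0.0800
(¬C ∧ ¬A) ∧ ¬C = a·b on (0.0104, 0.0800) = 0.0008
¬D = 1 − 0.7700 = 0.2300
D ∨ C = a + b − a·b on (0.7700, 0.9200) = 0.9816
¬D ∨ (D ∨ C) = a + b − a·b on (0.2300, 0.9816) = 0.9858
((¬C ∧ ¬A) ∧ ¬C) ∧ (¬D ∨ (D ∨ C)) = a·b on (0.0008, 0.9858) = 0.0008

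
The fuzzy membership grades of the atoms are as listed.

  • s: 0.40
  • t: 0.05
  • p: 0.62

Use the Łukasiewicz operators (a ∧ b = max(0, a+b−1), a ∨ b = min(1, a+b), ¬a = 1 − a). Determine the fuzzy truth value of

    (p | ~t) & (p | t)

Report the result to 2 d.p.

0.67

~t = 1 − 0.05 = 0.95
p | ~t = min(1, a+b) on (0.62, 0.95) = 1.00
p | t = min(1, a+b) on (0.62, 0.05) = 0.67
(p | ~t) & (p | t) = max(0, a+b−1) on (1.00, 0.67) = 0.67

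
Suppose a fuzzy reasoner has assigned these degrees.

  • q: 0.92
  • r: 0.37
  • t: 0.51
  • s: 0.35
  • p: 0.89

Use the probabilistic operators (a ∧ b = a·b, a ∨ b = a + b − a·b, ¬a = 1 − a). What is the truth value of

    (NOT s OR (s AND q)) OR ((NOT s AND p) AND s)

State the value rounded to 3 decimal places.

0.811

NOT s = 1 − 0.3500 = 0.6500
s AND q = a·b on (0.3500, 0.9200) = 0.3220
NOT s OR (s AND q) = a + b − a·b on (0.6500, 0.3220) = 0.7627
NOT s = 1 − 0.3500 = 0.6500
NOT s AND p = a·b on (0.6500, 0.8900) = 0.5785
(NOT s AND p) AND s = a·b on (0.5785, 0.3500) = 0.2025
(NOT s OR (s AND q)) OR ((NOT s AND p) AND s) = a + b − a·b on (0.7627, 0.2025) = 0.8107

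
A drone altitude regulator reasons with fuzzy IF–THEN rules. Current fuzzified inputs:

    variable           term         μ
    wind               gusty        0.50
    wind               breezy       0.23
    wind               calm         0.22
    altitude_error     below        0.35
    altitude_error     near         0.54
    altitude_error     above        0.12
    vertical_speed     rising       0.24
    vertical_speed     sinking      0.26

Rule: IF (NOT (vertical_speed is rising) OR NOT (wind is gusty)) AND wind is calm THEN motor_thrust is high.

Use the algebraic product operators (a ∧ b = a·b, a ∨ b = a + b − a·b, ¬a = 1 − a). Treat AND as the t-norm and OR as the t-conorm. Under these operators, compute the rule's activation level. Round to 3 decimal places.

firing strength: (¬rising=1−0.24=0.76 OR ¬gusty=1−0.50=0.50) = 0.8800; AND[a·b] with calm=0.22 → w = 0.1936

0.194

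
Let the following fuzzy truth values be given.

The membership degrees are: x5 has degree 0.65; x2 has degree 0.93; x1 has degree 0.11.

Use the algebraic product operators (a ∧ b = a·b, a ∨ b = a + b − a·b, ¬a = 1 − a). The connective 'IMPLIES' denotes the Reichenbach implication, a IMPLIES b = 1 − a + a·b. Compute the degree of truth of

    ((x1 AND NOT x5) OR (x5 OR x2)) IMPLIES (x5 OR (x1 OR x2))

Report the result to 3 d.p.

NOT x5 = 1 − 0.6500 = 0.3500
x1 AND NOT x5 = a·b on (0.1100, 0.3500) = 0.0385
x5 OR x2 = a + b − a·b on (0.6500, 0.9300) = 0.9755
(x1 AND NOT x5) OR (x5 OR x2) = a + b − a·b on (0.0385, 0.9755) = 0.9764
x1 OR x2 = a + b − a·b on (0.1100, 0.9300) = 0.9377
x5 OR (x1 OR x2) = a + b − a·b on (0.6500, 0.9377) = 0.9782
((x1 AND NOT x5) OR (x5 OR x2)) IMPLIES (x5 OR (x1 OR x2))  [Reichenbach: 1 − a + a·b] with a=0.9764, b=0.9782 → 0.9787

0.979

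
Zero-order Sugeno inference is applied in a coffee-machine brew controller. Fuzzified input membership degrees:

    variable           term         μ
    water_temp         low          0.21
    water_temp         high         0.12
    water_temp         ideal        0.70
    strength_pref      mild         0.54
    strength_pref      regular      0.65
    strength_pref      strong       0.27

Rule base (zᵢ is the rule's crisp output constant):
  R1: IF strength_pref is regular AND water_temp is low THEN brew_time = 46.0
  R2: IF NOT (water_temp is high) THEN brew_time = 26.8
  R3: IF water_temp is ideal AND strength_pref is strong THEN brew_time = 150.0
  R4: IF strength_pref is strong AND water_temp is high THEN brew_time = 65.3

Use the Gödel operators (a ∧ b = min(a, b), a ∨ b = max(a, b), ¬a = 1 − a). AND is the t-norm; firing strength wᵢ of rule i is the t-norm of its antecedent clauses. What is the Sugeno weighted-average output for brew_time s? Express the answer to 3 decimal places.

55.122

R1 (z=46.0): regular=0.65, low=0.21; AND[min(a, b)] → w = 0.21
R2 (z=26.8): ¬high=1−0.12=0.88 → w = 0.88
R3 (z=150.0): ideal=0.70, strong=0.27; AND[min(a, b)] → w = 0.27
R4 (z=65.3): strong=0.27, high=0.12; AND[min(a, b)] → w = 0.12
Weighted average = (0.21·46.0 + 0.88·26.8 + 0.27·150.0 + 0.12·65.3) / (0.21 + 0.88 + 0.27 + 0.12)
  = 81.5800 / 1.4800 = 55.122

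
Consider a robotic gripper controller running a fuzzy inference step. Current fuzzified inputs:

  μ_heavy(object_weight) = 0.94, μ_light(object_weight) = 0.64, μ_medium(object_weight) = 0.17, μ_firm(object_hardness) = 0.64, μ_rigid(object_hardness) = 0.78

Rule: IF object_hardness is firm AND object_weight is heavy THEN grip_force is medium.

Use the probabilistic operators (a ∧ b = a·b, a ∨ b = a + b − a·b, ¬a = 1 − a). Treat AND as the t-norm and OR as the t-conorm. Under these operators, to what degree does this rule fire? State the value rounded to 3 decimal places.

firing strength: firm=0.64, heavy=0.94; AND[a·b] → w = 0.6016

0.602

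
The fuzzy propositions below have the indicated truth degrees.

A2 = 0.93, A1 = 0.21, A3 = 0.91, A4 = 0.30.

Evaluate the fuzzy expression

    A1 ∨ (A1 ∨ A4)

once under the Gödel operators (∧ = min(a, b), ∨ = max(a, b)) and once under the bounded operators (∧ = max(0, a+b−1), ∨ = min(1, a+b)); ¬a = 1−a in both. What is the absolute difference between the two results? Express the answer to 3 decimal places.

0.420

Under Gödel:
  A1 ∨ A4 = max(a, b) on (0.21, 0.30) = 0.30
  A1 ∨ (A1 ∨ A4) = max(a, b) on (0.21, 0.30) = 0.30
  → value = 0.3000
Under bounded:
  A1 ∨ A4 = min(1, a+b) on (0.21, 0.30) = 0.51
  A1 ∨ (A1 ∨ A4) = min(1, a+b) on (0.21, 0.51) = 0.72
  → value = 0.7200
|0.3000 − 0.7200| = 0.420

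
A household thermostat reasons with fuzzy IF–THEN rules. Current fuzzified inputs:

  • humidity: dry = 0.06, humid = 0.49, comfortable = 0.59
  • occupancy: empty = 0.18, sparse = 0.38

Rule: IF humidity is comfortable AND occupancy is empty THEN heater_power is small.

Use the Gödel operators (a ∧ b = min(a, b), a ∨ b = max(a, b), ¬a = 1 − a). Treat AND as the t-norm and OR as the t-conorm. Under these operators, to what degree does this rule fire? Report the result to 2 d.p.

0.18

firing strength: comfortable=0.59, empty=0.18; AND[min(a, b)] → w = 0.18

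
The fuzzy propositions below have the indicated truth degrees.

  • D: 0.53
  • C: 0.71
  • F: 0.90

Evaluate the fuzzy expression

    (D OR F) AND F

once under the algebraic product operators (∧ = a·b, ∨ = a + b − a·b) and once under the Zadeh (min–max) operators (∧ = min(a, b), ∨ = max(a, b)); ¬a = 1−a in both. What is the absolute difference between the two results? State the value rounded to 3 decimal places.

Under algebraic product:
  D OR F = a + b − a·b on (0.5300, 0.9000) = 0.9530
  (D OR F) AND F = a·b on (0.9530, 0.9000) = 0.8577
  → value = 0.8577
Under Zadeh (min–max):
  D OR F = max(a, b) on (0.53, 0.90) = 0.90
  (D OR F) AND F = min(a, b) on (0.90, 0.90) = 0.90
  → value = 0.9000
|0.8577 − 0.9000| = 0.042

0.042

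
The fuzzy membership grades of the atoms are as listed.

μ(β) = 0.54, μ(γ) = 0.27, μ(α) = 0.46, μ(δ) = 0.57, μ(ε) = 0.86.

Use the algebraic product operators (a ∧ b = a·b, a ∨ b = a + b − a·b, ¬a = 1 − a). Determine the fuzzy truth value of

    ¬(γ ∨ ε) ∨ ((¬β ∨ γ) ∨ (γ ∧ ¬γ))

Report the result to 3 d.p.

0.716

γ ∨ ε = a + b − a·b on (0.2700, 0.8600) = 0.8978
¬(γ ∨ ε) = 1 − 0.8978 = 0.1022
¬β = 1 − 0.5400 = 0.4600
¬β ∨ γ = a + b − a·b on (0.4600, 0.2700) = 0.6058
¬γ = 1 − 0.2700 = 0.7300
γ ∧ ¬γ = a·b on (0.2700, 0.7300) = 0.1971
(¬β ∨ γ) ∨ (γ ∧ ¬γ) = a + b − a·b on (0.6058, 0.1971) = 0.6835
¬(γ ∨ ε) ∨ ((¬β ∨ γ) ∨ (γ ∧ ¬γ)) = a + b − a·b on (0.1022, 0.6835) = 0.7158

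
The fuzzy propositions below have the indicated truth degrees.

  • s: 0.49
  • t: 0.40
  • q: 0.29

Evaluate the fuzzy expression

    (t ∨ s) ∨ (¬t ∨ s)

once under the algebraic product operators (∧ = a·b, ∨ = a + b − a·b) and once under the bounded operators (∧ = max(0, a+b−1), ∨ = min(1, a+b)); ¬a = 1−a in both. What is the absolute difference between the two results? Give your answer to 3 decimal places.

Under algebraic product:
  t ∨ s = a + b − a·b on (0.4000, 0.4900) = 0.6940
  ¬t = 1 − 0.4000 = 0.6000
  ¬t ∨ s = a + b − a·b on (0.6000, 0.4900) = 0.7960
  (t ∨ s) ∨ (¬t ∨ s) = a + b − a·b on (0.6940, 0.7960) = 0.9376
  → value = 0.9376
Under bounded:
  t ∨ s = min(1, a+b) on (0.40, 0.49) = 0.89
  ¬t = 1 − 0.40 = 0.60
  ¬t ∨ s = min(1, a+b) on (0.60, 0.49) = 1.00
  (t ∨ s) ∨ (¬t ∨ s) = min(1, a+b) on (0.89, 1.00) = 1.00
  → value = 1.0000
|0.9376 − 1.0000| = 0.062

0.062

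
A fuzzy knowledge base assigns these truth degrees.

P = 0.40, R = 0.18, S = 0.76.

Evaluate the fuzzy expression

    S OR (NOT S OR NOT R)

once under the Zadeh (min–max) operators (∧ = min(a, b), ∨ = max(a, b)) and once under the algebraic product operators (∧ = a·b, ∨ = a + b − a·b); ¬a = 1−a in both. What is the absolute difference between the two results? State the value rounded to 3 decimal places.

0.147

Under Zadeh (min–max):
  NOT S = 1 − 0.76 = 0.24
  NOT R = 1 − 0.18 = 0.82
  NOT S OR NOT R = max(a, b) on (0.24, 0.82) = 0.82
  S OR (NOT S OR NOT R) = max(a, b) on (0.76, 0.82) = 0.82
  → value = 0.8200
Under algebraic product:
  NOT S = 1 − 0.7600 = 0.2400
  NOT R = 1 − 0.1800 = 0.8200
  NOT S OR NOT R = a + b − a·b on (0.2400, 0.8200) = 0.8632
  S OR (NOT S OR NOT R) = a + b − a·b on (0.7600, 0.8632) = 0.9672
  → value = 0.9672
|0.8200 − 0.9672| = 0.147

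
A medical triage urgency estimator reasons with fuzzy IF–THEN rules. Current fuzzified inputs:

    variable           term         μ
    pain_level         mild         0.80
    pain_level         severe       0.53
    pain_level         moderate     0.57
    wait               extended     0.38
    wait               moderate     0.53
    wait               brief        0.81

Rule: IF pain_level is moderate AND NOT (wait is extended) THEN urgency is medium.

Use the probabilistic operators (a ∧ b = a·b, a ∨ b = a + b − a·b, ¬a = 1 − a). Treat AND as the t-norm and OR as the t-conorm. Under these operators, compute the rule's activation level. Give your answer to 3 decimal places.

0.353

firing strength: moderate=0.57, ¬extended=1−0.38=0.62; AND[a·b] → w = 0.3534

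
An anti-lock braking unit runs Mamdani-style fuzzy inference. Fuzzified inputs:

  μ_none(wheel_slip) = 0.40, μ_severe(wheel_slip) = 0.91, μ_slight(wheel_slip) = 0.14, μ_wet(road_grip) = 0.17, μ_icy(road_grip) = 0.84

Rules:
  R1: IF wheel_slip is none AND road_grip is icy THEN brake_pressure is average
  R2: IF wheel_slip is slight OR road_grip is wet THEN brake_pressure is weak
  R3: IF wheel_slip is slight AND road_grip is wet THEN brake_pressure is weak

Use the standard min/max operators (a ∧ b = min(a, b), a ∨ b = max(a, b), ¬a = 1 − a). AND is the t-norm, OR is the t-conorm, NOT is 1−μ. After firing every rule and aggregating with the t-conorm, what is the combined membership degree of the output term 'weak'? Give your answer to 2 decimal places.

0.17

R1: none=0.40, icy=0.84; AND[min(a, b)] → w = 0.40
R2: slight=0.14, wet=0.17; OR[max(a, b)] → w = 0.17
R3: slight=0.14, wet=0.17; AND[min(a, b)] → w = 0.14
Rules with consequent 'weak': {R2, R3} → strengths 0.17, 0.14
Aggregate via t-conorm [max(a, b)]: 0.17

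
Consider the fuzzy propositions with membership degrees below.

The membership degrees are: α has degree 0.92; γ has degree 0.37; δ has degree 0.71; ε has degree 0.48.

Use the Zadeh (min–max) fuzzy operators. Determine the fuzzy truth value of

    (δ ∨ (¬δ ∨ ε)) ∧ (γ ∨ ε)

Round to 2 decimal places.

¬δ = 1 − 0.71 = 0.29
¬δ ∨ ε = max(a, b) on (0.29, 0.48) = 0.48
δ ∨ (¬δ ∨ ε) = max(a, b) on (0.71, 0.48) = 0.71
γ ∨ ε = max(a, b) on (0.37, 0.48) = 0.48
(δ ∨ (¬δ ∨ ε)) ∧ (γ ∨ ε) = min(a, b) on (0.71, 0.48) = 0.48

0.48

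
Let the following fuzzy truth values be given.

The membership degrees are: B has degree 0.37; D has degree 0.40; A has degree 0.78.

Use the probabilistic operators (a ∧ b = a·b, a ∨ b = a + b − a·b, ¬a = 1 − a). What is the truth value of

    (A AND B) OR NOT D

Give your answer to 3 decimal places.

A AND B = a·b on (0.7800, 0.3700) = 0.2886
NOT D = 1 − 0.4000 = 0.6000
(A AND B) OR NOT D = a + b − a·b on (0.2886, 0.6000) = 0.7154

0.715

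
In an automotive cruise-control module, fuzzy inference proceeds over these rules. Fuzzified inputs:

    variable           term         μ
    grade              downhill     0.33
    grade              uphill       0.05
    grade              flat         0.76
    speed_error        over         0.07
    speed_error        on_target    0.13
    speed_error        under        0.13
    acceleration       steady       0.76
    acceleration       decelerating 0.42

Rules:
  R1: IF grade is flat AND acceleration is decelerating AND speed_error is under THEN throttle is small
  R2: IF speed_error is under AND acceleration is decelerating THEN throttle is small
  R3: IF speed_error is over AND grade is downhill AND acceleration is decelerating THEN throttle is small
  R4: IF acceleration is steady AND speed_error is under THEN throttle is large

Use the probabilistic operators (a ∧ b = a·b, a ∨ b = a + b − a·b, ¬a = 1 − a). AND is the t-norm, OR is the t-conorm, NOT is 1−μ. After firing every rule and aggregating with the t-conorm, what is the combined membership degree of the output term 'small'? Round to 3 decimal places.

R1: flat=0.76, decelerating=0.42, under=0.13; AND[a·b] → w = 0.0415
R2: under=0.13, decelerating=0.42; AND[a·b] → w = 0.0546
R3: over=0.07, downhill=0.33, decelerating=0.42; AND[a·b] → w = 0.0097
R4: steady=0.76, under=0.13; AND[a·b] → w = 0.0988
Rules with consequent 'small': {R1, R2, R3} → strengths 0.0415, 0.0546, 0.0097
Aggregate via t-conorm [a + b − a·b]: 0.1026

0.103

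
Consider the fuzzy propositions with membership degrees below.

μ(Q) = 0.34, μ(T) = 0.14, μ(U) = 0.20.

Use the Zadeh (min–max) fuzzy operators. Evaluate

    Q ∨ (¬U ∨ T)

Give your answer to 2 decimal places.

¬U = 1 − 0.20 = 0.80
¬U ∨ T = max(a, b) on (0.80, 0.14) = 0.80
Q ∨ (¬U ∨ T) = max(a, b) on (0.34, 0.80) = 0.80

0.80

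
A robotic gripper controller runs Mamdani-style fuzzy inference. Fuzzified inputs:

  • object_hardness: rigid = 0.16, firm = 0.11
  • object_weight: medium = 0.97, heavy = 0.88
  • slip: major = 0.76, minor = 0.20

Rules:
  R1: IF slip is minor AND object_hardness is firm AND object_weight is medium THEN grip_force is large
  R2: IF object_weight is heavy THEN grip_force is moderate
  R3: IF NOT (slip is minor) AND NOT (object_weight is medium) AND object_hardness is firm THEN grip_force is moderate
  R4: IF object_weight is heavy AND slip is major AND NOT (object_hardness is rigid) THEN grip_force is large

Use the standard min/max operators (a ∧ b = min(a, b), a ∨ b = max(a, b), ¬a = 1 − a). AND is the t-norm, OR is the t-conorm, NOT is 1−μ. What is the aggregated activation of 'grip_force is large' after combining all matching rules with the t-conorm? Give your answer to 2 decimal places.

0.76

R1: minor=0.20, firm=0.11, medium=0.97; AND[min(a, b)] → w = 0.11
R2: heavy=0.88 → w = 0.88
R3: ¬minor=1−0.20=0.80, ¬medium=1−0.97=0.03, firm=0.11; AND[min(a, b)] → w = 0.03
R4: heavy=0.88, major=0.76, ¬rigid=1−0.16=0.84; AND[min(a, b)] → w = 0.76
Rules with consequent 'large': {R1, R4} → strengths 0.11, 0.76
Aggregate via t-conorm [max(a, b)]: 0.76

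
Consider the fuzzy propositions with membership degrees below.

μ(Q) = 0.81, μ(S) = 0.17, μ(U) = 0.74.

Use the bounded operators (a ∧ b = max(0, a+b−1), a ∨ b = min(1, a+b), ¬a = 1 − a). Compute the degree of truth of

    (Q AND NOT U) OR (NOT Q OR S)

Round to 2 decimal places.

0.43

NOT U = 1 − 0.74 = 0.26
Q AND NOT U = max(0, a+b−1) on (0.81, 0.26) = 0.07
NOT Q = 1 − 0.81 = 0.19
NOT Q OR S = min(1, a+b) on (0.19, 0.17) = 0.36
(Q AND NOT U) OR (NOT Q OR S) = min(1, a+b) on (0.07, 0.36) = 0.43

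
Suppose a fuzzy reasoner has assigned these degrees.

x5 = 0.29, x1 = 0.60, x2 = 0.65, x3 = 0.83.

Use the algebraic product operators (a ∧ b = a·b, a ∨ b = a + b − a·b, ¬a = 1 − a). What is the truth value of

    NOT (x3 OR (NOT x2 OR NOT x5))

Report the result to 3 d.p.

NOT x2 = 1 − 0.6500 = 0.3500
NOT x5 = 1 − 0.2900 = 0.7100
NOT x2 OR NOT x5 = a + b − a·b on (0.3500, 0.7100) = 0.8115
x3 OR (NOT x2 OR NOT x5) = a + b − a·b on (0.8300, 0.8115) = 0.9680
NOT (x3 OR (NOT x2 OR NOT x5)) = 1 − 0.9680 = 0.0320

0.032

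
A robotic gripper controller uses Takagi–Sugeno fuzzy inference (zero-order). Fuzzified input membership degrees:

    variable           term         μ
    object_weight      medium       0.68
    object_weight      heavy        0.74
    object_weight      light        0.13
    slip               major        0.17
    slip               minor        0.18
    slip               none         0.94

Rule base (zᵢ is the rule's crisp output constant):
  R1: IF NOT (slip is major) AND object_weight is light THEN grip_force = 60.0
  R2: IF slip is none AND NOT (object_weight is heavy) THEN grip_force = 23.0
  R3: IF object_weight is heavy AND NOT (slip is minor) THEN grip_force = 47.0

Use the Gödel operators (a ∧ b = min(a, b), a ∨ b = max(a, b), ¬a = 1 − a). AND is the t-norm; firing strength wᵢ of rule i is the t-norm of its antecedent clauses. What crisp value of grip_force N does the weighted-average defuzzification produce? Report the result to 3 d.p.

42.973

R1 (z=60.0): ¬major=1−0.17=0.83, light=0.13; AND[min(a, b)] → w = 0.13
R2 (z=23.0): none=0.94, ¬heavy=1−0.74=0.26; AND[min(a, b)] → w = 0.26
R3 (z=47.0): heavy=0.74, ¬minor=1−0.18=0.82; AND[min(a, b)] → w = 0.74
Weighted average = (0.13·60.0 + 0.26·23.0 + 0.74·47.0) / (0.13 + 0.26 + 0.74)
  = 48.5600 / 1.1300 = 42.973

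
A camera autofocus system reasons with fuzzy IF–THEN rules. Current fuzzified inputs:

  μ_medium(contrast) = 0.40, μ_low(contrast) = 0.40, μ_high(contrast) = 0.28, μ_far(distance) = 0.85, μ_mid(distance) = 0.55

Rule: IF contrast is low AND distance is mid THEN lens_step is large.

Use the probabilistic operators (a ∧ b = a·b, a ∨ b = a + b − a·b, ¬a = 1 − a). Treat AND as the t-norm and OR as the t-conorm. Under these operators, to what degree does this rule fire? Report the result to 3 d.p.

0.220

firing strength: low=0.40, mid=0.55; AND[a·b] → w = 0.2200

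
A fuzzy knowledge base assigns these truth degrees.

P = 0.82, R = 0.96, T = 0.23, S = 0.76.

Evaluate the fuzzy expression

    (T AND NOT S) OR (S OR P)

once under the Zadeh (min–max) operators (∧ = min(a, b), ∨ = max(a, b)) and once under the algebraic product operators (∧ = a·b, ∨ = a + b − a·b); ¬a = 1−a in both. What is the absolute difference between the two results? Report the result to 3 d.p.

0.139

Under Zadeh (min–max):
  NOT S = 1 − 0.76 = 0.24
  T AND NOT S = min(a, b) on (0.23, 0.24) = 0.23
  S OR P = max(a, b) on (0.76, 0.82) = 0.82
  (T AND NOT S) OR (S OR P) = max(a, b) on (0.23, 0.82) = 0.82
  → value = 0.8200
Under algebraic product:
  NOT S = 1 − 0.7600 = 0.2400
  T AND NOT S = a·b on (0.2300, 0.2400) = 0.0552
  S OR P = a + b − a·b on (0.7600, 0.8200) = 0.9568
  (T AND NOT S) OR (S OR P) = a + b − a·b on (0.0552, 0.9568) = 0.9592
  → value = 0.9592
|0.8200 − 0.9592| = 0.139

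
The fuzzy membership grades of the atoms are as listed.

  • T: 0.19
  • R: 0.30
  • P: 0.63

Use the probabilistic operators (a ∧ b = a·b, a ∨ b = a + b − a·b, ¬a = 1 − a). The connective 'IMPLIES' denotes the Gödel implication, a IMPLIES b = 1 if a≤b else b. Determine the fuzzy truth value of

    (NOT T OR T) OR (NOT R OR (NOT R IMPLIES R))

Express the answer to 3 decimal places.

0.968

NOT T = 1 − 0.1900 = 0.8100
NOT T OR T = a + b − a·b on (0.8100, 0.1900) = 0.8461
NOT R = 1 − 0.3000 = 0.7000
NOT R = 1 − 0.3000 = 0.7000
NOT R IMPLIES R  [Gödel: 1 if a≤b else b] with a=0.7000, b=0.3000 → 0.3000
NOT R OR (NOT R IMPLIES R) = a + b − a·b on (0.7000, 0.3000) = 0.7900
(NOT T OR T) OR (NOT R OR (NOT R IMPLIES R)) = a + b − a·b on (0.8461, 0.7900) = 0.9677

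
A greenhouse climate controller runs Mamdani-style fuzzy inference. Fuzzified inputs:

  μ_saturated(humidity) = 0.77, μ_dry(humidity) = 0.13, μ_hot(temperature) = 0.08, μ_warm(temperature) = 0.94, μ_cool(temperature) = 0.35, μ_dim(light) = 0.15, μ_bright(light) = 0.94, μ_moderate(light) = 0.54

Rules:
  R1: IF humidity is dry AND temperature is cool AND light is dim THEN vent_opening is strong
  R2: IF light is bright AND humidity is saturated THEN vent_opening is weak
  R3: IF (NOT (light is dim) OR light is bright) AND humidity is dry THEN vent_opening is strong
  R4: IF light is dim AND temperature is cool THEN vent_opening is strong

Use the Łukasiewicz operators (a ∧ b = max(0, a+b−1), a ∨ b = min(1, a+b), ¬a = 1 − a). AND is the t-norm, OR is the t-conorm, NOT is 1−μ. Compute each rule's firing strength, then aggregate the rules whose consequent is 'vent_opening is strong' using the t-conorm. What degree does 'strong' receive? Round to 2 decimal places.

0.13

R1: dry=0.13, cool=0.35, dim=0.15; AND[max(0, a+b−1)] → w = 0.00
R2: bright=0.94, saturated=0.77; AND[max(0, a+b−1)] → w = 0.71
R3: (¬dim=1−0.15=0.85 OR bright=0.94) = 1.00; AND[max(0, a+b−1)] with dry=0.13 → w = 0.13
R4: dim=0.15, cool=0.35; AND[max(0, a+b−1)] → w = 0.00
Rules with consequent 'strong': {R1, R3, R4} → strengths 0.00, 0.13, 0.00
Aggregate via t-conorm [min(1, a+b)]: 0.13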